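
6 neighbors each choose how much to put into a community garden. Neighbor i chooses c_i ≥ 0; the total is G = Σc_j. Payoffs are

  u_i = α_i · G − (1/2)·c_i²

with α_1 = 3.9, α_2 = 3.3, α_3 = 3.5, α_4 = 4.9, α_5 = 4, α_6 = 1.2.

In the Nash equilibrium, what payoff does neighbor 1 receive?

Neighbor i's FOC: ∂u_i/∂c_i = α_i − c_i = 0, so c_i* = α_i.
NE contributions = (3.9, 3.3, 3.5, 4.9, 4, 1.2); G = 20.8.
u_1 = α_1·G − ½·(c_1)² = 3.9·20.8 − ½·3.9² = 73.515.

73.515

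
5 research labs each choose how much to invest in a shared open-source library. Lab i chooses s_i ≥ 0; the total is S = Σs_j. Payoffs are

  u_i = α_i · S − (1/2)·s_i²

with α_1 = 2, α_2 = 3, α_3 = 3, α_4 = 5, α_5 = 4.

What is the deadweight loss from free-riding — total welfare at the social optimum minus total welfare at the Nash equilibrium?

465

Lab i's FOC: ∂u_i/∂s_i = α_i − s_i = 0, so s_i* = α_i.
NE contributions = (2, 3, 3, 5, 4); S = 17.
W^NE = (Σα)·S − ½Σα_i² = 17² − ½·63 = 257.5.
Planner sets s_i = Σα_j = 17 for every i, so S^SO = 5·17 = 85.
W^SO = (Σα)·S^SO − ½·5·(Σα)² = (5/2)·17² = 722.5.
Deadweight loss = W^SO − W^NE = 465.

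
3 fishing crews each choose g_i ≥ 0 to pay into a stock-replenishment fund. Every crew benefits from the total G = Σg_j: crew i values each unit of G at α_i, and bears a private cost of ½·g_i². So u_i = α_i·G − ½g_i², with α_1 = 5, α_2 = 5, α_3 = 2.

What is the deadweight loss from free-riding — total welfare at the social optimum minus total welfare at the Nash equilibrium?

99

Crew i's FOC: ∂u_i/∂g_i = α_i − g_i = 0, so g_i* = α_i.
NE contributions = (5, 5, 2); G = 12.
W^NE = (Σα)·G − ½Σα_i² = 12² − ½·54 = 117.
Planner sets g_i = Σα_j = 12 for every i, so G^SO = 3·12 = 36.
W^SO = (Σα)·G^SO − ½·3·(Σα)² = (3/2)·12² = 216.
Deadweight loss = W^SO − W^NE = 99.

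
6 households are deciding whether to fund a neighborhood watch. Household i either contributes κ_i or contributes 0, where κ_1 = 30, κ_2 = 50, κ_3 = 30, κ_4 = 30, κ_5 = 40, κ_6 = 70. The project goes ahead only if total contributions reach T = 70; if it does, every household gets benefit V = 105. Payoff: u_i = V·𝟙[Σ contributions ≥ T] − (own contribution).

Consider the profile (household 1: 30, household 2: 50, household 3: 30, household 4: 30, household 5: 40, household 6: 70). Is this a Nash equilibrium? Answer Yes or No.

No

Total = 250 ≥ 70: provided.
Household 1 (pledges 30, payoff 75): dropping to 0 → total 220, payoff 105. Profitable deviation.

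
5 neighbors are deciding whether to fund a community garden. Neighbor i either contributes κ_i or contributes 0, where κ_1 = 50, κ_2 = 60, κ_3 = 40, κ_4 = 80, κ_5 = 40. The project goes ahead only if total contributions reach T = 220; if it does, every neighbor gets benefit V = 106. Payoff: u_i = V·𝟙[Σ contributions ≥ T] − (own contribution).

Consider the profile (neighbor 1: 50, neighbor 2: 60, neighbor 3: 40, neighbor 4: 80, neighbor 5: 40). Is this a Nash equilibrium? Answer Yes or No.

Total = 270 ≥ 220: provided.
Neighbor 1 (pledges 50, payoff 56): dropping to 0 → total 220, payoff 106. Profitable deviation.

No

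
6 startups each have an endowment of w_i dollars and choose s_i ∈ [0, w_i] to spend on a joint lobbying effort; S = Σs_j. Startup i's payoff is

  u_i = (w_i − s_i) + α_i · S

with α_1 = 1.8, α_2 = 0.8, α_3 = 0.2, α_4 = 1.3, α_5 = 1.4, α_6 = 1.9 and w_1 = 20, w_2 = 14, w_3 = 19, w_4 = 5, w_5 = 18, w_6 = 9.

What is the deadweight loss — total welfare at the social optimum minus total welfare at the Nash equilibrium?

211.2

∂u_i/∂s_i = α_i − 1, so startup i contributes w_i if α_i > 1, else 0.
α_i > 1 for i ∈ {1, 4, 5, 6}; NE contributions (20, 0, 0, 5, 18, 9), S = 52.
W^NE = Σw_i − S^NE + (Σα_i)·S^NE = 85 + 6.4·52 = 417.8.
Planner: ∂(Σu_j)/∂s_i = Σα_j − 1 = 6.4 > 0, so everyone contributes w_i; S^SO = 85, W^SO = 85 + 6.4·85 = 629.
Deadweight loss = 211.2.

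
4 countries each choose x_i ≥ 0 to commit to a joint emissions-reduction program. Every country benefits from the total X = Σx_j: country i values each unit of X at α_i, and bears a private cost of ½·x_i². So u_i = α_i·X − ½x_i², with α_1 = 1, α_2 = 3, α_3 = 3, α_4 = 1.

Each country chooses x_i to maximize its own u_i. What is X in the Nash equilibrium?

Country i's FOC: ∂u_i/∂x_i = α_i − x_i = 0, so x_i* = α_i.
NE contributions = (1, 3, 3, 1); X = 8.

8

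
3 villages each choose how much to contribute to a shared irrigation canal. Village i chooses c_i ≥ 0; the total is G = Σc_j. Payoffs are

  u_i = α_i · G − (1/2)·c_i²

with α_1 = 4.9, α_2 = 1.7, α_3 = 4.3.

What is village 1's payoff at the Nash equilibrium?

Village i's FOC: ∂u_i/∂c_i = α_i − c_i = 0, so c_i* = α_i.
NE contributions = (4.9, 1.7, 4.3); G = 10.9.
u_1 = α_1·G − ½·(c_1)² = 4.9·10.9 − ½·4.9² = 41.405.

41.405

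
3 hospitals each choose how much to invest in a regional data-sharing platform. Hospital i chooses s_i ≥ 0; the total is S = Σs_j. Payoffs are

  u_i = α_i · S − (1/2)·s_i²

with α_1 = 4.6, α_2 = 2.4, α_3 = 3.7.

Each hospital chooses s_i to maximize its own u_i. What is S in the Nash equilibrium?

Hospital i's FOC: ∂u_i/∂s_i = α_i − s_i = 0, so s_i* = α_i.
NE contributions = (4.6, 2.4, 3.7); S = 10.7.

10.7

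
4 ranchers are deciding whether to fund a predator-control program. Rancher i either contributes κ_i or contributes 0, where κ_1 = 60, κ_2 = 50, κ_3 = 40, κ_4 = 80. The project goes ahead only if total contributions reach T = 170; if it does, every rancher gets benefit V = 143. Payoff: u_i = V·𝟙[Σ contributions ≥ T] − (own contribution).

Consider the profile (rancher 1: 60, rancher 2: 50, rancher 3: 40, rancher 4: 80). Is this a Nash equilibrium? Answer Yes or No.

Total = 230 ≥ 170: provided.
Rancher 1 (pledges 60, payoff 83): dropping to 0 → total 170, payoff 143. Profitable deviation.

No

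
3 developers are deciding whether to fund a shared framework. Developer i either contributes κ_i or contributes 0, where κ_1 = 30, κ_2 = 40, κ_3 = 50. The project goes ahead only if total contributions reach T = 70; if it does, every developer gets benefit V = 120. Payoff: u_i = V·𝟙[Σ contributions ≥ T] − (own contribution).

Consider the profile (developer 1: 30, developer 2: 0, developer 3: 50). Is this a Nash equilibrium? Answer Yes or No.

Total = 80 ≥ 70: provided.
Developer 1 (pledges 30, payoff 90): dropping to 0 → total 50, payoff 0. No gain.
Developer 2 (pledges 0, payoff 120): pledging 40 → total 120, payoff 80. No gain.
Developer 3 (pledges 50, payoff 70): dropping to 0 → total 30, payoff 0. No gain.

Yes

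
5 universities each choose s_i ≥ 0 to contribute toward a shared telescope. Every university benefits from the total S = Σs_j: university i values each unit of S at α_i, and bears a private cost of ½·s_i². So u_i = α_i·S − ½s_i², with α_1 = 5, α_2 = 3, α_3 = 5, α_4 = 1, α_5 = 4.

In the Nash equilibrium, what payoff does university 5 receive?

University i's FOC: ∂u_i/∂s_i = α_i − s_i = 0, so s_i* = α_i.
NE contributions = (5, 3, 5, 1, 4); S = 18.
u_5 = α_5·S − ½·(s_5)² = 4·18 − ½·4² = 64.

64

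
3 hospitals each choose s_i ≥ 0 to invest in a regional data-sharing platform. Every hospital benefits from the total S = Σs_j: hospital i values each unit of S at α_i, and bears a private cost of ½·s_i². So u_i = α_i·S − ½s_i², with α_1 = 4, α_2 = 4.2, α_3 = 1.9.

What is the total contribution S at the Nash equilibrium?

10.1

Hospital i's FOC: ∂u_i/∂s_i = α_i − s_i = 0, so s_i* = α_i.
NE contributions = (4, 4.2, 1.9); S = 10.1.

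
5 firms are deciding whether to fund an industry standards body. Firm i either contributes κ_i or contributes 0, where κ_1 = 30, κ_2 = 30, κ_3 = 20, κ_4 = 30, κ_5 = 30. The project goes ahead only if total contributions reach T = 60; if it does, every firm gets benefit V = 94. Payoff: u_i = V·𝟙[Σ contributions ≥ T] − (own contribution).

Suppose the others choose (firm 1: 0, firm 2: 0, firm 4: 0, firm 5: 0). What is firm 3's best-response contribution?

0

Others' total = 0. Even contributing 20 gives 20 < 60: no benefit either way.
Best response: 0.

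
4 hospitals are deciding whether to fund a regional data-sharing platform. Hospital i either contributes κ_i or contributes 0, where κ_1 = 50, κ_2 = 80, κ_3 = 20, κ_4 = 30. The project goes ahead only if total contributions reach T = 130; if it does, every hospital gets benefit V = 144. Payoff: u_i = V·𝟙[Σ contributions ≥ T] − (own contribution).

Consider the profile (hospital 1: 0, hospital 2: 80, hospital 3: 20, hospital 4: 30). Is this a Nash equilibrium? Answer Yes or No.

Total = 130 ≥ 130: provided.
Hospital 1 (pledges 0, payoff 144): pledging 50 → total 180, payoff 94. No gain.
Hospital 2 (pledges 80, payoff 64): dropping to 0 → total 50, payoff 0. No gain.
Hospital 3 (pledges 20, payoff 124): dropping to 0 → total 110, payoff 0. No gain.
Hospital 4 (pledges 30, payoff 114): dropping to 0 → total 100, payoff 0. No gain.

Yes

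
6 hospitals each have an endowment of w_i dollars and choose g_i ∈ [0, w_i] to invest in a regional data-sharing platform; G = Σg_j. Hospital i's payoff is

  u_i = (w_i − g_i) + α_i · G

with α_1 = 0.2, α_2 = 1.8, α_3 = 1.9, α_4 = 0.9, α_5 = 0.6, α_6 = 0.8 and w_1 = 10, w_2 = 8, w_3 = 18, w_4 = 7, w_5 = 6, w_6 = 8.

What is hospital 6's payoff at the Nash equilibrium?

28.8

∂u_i/∂g_i = α_i − 1, so hospital i contributes w_i if α_i > 1, else 0.
α_i > 1 for i ∈ {2, 3}; NE contributions (0, 8, 18, 0, 0, 0), G = 26.
u_6 = (8 − 0) + 0.8·26 = 28.8.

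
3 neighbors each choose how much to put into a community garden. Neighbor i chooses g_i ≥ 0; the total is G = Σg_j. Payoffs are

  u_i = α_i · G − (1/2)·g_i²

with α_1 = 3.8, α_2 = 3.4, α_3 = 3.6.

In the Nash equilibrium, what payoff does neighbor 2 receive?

Neighbor i's FOC: ∂u_i/∂g_i = α_i − g_i = 0, so g_i* = α_i.
NE contributions = (3.8, 3.4, 3.6); G = 10.8.
u_2 = α_2·G − ½·(g_2)² = 3.4·10.8 − ½·3.4² = 30.94.

30.94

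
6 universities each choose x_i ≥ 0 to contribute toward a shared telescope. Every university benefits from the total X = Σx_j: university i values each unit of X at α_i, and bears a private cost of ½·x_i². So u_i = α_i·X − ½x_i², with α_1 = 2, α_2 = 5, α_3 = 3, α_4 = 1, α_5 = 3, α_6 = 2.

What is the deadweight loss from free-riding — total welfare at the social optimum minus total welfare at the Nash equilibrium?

538

University i's FOC: ∂u_i/∂x_i = α_i − x_i = 0, so x_i* = α_i.
NE contributions = (2, 5, 3, 1, 3, 2); X = 16.
W^NE = (Σα)·X − ½Σα_i² = 16² − ½·52 = 230.
Planner sets x_i = Σα_j = 16 for every i, so X^SO = 6·16 = 96.
W^SO = (Σα)·X^SO − ½·6·(Σα)² = (6/2)·16² = 768.
Deadweight loss = W^SO − W^NE = 538.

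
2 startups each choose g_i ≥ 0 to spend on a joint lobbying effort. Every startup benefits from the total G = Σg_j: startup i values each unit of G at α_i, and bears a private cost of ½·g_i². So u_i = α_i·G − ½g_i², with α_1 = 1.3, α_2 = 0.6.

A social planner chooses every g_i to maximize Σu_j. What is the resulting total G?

Planner FOC: ∂(Σu_j)/∂g_i = (Σα_j) − g_i = 0, so g_i^SO = Σα_j = 1.9 for every i; G^SO = 3.8.

3.8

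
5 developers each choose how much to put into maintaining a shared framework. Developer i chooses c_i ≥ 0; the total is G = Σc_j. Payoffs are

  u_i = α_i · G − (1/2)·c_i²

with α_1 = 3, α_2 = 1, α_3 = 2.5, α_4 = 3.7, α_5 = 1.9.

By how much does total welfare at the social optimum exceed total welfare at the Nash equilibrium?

Developer i's FOC: ∂u_i/∂c_i = α_i − c_i = 0, so c_i* = α_i.
NE contributions = (3, 1, 2.5, 3.7, 1.9); G = 12.1.
W^NE = (Σα)·G − ½Σα_i² = 12.1² − ½·33.55 = 129.635.
Planner sets c_i = Σα_j = 12.1 for every i, so G^SO = 5·12.1 = 60.5.
W^SO = (Σα)·G^SO − ½·5·(Σα)² = (5/2)·12.1² = 366.025.
Deadweight loss = W^SO − W^NE = 236.39.

236.39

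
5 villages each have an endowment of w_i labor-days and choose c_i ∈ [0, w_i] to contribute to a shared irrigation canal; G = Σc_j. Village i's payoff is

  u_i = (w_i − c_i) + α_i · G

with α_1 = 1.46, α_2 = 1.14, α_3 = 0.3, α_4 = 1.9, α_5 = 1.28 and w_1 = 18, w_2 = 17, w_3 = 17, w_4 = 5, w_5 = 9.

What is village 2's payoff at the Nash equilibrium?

∂u_i/∂c_i = α_i − 1, so village i contributes w_i if α_i > 1, else 0.
α_i > 1 for i ∈ {1, 2, 4, 5}; NE contributions (18, 17, 0, 5, 9), G = 49.
u_2 = (17 − 17) + 1.14·49 = 55.86.

55.86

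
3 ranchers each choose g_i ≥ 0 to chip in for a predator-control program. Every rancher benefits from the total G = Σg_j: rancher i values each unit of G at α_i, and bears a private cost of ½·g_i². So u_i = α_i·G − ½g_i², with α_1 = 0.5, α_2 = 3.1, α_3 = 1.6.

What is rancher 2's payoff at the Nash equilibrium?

Rancher i's FOC: ∂u_i/∂g_i = α_i − g_i = 0, so g_i* = α_i.
NE contributions = (0.5, 3.1, 1.6); G = 5.2.
u_2 = α_2·G − ½·(g_2)² = 3.1·5.2 − ½·3.1² = 11.315.

11.315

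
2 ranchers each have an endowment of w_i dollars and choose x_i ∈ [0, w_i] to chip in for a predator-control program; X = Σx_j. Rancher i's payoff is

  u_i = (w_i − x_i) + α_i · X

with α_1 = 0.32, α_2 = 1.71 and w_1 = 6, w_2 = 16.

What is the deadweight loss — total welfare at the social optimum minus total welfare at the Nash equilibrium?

6.18

∂u_i/∂x_i = α_i − 1, so rancher i contributes w_i if α_i > 1, else 0.
α_i > 1 for i ∈ {2}; NE contributions (0, 16), X = 16.
W^NE = Σw_i − X^NE + (Σα_i)·X^NE = 22 + 1.03·16 = 38.48.
Planner: ∂(Σu_j)/∂x_i = Σα_j − 1 = 1.03 > 0, so everyone contributes w_i; X^SO = 22, W^SO = 22 + 1.03·22 = 44.66.
Deadweight loss = 6.18.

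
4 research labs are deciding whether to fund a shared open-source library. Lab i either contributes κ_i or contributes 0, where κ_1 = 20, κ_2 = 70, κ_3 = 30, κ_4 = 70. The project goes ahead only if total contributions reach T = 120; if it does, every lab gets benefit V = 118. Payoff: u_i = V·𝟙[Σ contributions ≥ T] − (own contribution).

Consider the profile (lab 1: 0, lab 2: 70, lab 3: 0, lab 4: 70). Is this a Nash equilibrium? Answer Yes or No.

Total = 140 ≥ 120: provided.
Lab 1 (pledges 0, payoff 118): pledging 20 → total 160, payoff 98. No gain.
Lab 2 (pledges 70, payoff 48): dropping to 0 → total 70, payoff 0. No gain.
Lab 3 (pledges 0, payoff 118): pledging 30 → total 170, payoff 88. No gain.
Lab 4 (pledges 70, payoff 48): dropping to 0 → total 70, payoff 0. No gain.

Yes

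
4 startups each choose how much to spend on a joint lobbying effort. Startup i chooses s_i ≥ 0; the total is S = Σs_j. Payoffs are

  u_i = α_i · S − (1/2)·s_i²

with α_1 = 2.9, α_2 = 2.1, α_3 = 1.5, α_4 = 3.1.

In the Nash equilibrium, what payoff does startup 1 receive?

Startup i's FOC: ∂u_i/∂s_i = α_i − s_i = 0, so s_i* = α_i.
NE contributions = (2.9, 2.1, 1.5, 3.1); S = 9.6.
u_1 = α_1·S − ½·(s_1)² = 2.9·9.6 − ½·2.9² = 23.635.

23.635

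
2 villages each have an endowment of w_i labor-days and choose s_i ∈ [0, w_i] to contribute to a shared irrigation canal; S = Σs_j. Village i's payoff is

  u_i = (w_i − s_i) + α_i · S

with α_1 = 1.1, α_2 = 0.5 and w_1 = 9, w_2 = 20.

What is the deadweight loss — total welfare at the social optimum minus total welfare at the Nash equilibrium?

12

∂u_i/∂s_i = α_i − 1, so village i contributes w_i if α_i > 1, else 0.
α_i > 1 for i ∈ {1}; NE contributions (9, 0), S = 9.
W^NE = Σw_i − S^NE + (Σα_i)·S^NE = 29 + 0.6·9 = 34.4.
Planner: ∂(Σu_j)/∂s_i = Σα_j − 1 = 0.6 > 0, so everyone contributes w_i; S^SO = 29, W^SO = 29 + 0.6·29 = 46.4.
Deadweight loss = 12.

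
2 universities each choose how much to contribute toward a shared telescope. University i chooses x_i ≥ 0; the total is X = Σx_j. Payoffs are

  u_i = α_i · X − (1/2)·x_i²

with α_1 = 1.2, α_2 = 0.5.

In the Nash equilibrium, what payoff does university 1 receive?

1.32

University i's FOC: ∂u_i/∂x_i = α_i − x_i = 0, so x_i* = α_i.
NE contributions = (1.2, 0.5); X = 1.7.
u_1 = α_1·X − ½·(x_1)² = 1.2·1.7 − ½·1.2² = 1.32.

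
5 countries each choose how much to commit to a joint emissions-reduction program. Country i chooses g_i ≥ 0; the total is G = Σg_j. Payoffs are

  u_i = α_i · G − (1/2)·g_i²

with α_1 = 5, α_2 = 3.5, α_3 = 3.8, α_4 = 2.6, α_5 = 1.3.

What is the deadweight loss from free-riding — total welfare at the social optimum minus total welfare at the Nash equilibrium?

Country i's FOC: ∂u_i/∂g_i = α_i − g_i = 0, so g_i* = α_i.
NE contributions = (5, 3.5, 3.8, 2.6, 1.3); G = 16.2.
W^NE = (Σα)·G − ½Σα_i² = 16.2² − ½·60.14 = 232.37.
Planner sets g_i = Σα_j = 16.2 for every i, so G^SO = 5·16.2 = 81.
W^SO = (Σα)·G^SO − ½·5·(Σα)² = (5/2)·16.2² = 656.1.
Deadweight loss = W^SO − W^NE = 423.73.

423.73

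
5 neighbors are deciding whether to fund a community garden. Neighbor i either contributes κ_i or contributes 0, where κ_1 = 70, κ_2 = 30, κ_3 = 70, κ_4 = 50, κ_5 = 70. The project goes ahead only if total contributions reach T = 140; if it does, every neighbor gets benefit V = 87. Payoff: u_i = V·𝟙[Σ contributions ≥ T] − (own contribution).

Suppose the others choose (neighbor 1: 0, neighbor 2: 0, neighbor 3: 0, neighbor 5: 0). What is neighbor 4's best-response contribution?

0

Others' total = 0. Even contributing 50 gives 50 < 140: no benefit either way.
Best response: 0.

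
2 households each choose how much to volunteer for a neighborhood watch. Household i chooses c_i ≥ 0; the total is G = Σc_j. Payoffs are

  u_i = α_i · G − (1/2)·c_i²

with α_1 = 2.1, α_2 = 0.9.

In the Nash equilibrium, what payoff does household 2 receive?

Household i's FOC: ∂u_i/∂c_i = α_i − c_i = 0, so c_i* = α_i.
NE contributions = (2.1, 0.9); G = 3.
u_2 = α_2·G − ½·(c_2)² = 0.9·3 − ½·0.9² = 2.295.

2.295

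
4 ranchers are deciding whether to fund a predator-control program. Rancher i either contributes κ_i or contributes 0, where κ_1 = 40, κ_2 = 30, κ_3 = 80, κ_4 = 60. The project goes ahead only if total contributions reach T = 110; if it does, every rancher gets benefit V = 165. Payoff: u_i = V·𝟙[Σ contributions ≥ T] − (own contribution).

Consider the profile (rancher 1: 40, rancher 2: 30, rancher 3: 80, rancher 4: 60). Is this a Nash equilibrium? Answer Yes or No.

No

Total = 210 ≥ 110: provided.
Rancher 1 (pledges 40, payoff 125): dropping to 0 → total 170, payoff 165. Profitable deviation.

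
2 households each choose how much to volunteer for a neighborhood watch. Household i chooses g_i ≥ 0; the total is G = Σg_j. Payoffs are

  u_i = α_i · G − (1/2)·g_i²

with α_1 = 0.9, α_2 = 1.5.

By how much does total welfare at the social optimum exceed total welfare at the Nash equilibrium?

Household i's FOC: ∂u_i/∂g_i = α_i − g_i = 0, so g_i* = α_i.
NE contributions = (0.9, 1.5); G = 2.4.
W^NE = (Σα)·G − ½Σα_i² = 2.4² − ½·3.06 = 4.23.
Planner sets g_i = Σα_j = 2.4 for every i, so G^SO = 2·2.4 = 4.8.
W^SO = (Σα)·G^SO − ½·2·(Σα)² = (2/2)·2.4² = 5.76.
Deadweight loss = W^SO − W^NE = 1.53.

1.53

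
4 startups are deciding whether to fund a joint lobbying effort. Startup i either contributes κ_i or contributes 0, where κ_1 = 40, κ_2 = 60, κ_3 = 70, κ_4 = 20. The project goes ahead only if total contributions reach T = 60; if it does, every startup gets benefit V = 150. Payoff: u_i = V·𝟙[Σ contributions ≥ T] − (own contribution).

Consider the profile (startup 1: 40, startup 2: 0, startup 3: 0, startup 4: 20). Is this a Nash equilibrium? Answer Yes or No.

Total = 60 ≥ 60: provided.
Startup 1 (pledges 40, payoff 110): dropping to 0 → total 20, payoff 0. No gain.
Startup 2 (pledges 0, payoff 150): pledging 60 → total 120, payoff 90. No gain.
Startup 3 (pledges 0, payoff 150): pledging 70 → total 130, payoff 80. No gain.
Startup 4 (pledges 20, payoff 130): dropping to 0 → total 40, payoff 0. No gain.

Yes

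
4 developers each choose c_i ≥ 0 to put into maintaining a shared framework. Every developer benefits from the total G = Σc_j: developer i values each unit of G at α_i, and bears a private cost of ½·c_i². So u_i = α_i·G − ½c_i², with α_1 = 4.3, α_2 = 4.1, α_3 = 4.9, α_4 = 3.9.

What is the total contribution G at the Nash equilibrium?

Developer i's FOC: ∂u_i/∂c_i = α_i − c_i = 0, so c_i* = α_i.
NE contributions = (4.3, 4.1, 4.9, 3.9); G = 17.2.

17.2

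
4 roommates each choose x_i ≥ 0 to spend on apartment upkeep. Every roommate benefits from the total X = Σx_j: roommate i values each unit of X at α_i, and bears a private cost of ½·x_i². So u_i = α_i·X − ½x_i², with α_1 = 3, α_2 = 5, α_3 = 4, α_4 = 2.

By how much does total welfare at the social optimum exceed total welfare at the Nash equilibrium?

223

Roommate i's FOC: ∂u_i/∂x_i = α_i − x_i = 0, so x_i* = α_i.
NE contributions = (3, 5, 4, 2); X = 14.
W^NE = (Σα)·X − ½Σα_i² = 14² − ½·54 = 169.
Planner sets x_i = Σα_j = 14 for every i, so X^SO = 4·14 = 56.
W^SO = (Σα)·X^SO − ½·4·(Σα)² = (4/2)·14² = 392.
Deadweight loss = W^SO − W^NE = 223.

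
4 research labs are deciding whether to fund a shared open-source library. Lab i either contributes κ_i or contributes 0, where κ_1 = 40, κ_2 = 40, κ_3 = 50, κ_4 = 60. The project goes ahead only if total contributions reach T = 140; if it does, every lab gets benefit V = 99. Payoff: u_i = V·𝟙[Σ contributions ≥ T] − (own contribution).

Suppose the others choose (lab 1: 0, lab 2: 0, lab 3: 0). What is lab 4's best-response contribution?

0

Others' total = 0. Even contributing 60 gives 60 < 140: no benefit either way.
Best response: 0.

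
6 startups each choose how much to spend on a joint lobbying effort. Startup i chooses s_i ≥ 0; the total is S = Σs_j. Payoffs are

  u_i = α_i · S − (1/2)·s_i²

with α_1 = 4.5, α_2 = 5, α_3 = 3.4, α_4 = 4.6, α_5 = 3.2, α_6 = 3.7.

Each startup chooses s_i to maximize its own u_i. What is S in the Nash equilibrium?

24.4

Startup i's FOC: ∂u_i/∂s_i = α_i − s_i = 0, so s_i* = α_i.
NE contributions = (4.5, 5, 3.4, 4.6, 3.2, 3.7); S = 24.4.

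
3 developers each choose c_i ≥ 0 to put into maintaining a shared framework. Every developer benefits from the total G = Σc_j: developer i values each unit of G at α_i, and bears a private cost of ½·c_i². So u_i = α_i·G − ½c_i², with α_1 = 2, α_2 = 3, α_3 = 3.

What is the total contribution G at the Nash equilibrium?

Developer i's FOC: ∂u_i/∂c_i = α_i − c_i = 0, so c_i* = α_i.
NE contributions = (2, 3, 3); G = 8.

8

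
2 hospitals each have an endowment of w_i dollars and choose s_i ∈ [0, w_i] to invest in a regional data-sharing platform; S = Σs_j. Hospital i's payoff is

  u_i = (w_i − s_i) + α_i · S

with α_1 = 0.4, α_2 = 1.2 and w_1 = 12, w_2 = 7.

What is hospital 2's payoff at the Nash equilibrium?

∂u_i/∂s_i = α_i − 1, so hospital i contributes w_i if α_i > 1, else 0.
α_i > 1 for i ∈ {2}; NE contributions (0, 7), S = 7.
u_2 = (7 − 7) + 1.2·7 = 8.4.

8.4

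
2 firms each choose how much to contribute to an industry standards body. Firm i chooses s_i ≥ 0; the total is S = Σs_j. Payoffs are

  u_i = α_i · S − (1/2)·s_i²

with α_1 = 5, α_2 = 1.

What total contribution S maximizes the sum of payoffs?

Planner FOC: ∂(Σu_j)/∂s_i = (Σα_j) − s_i = 0, so s_i^SO = Σα_j = 6 for every i; S^SO = 12.

12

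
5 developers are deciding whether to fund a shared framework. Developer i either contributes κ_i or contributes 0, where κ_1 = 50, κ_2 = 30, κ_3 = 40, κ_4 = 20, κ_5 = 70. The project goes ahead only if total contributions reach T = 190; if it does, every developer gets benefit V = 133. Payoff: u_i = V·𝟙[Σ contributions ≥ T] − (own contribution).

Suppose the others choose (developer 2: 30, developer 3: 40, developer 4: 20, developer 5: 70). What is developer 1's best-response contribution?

50

Others' total = 160. Contributing 50 brings total to 210 ≥ 190: gain V − κ_1 = 83.
Best response: 50.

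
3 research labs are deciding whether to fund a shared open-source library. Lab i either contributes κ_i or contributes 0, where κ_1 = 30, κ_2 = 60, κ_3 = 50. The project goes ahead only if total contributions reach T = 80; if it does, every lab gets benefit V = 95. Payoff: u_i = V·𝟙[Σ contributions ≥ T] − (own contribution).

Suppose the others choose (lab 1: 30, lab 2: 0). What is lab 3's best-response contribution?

50

Others' total = 30. Contributing 50 brings total to 80 ≥ 80: gain V − κ_3 = 45.
Best response: 50.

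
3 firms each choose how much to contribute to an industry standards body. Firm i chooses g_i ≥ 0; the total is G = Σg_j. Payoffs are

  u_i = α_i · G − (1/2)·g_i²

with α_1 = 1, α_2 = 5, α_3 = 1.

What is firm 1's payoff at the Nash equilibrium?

Firm i's FOC: ∂u_i/∂g_i = α_i − g_i = 0, so g_i* = α_i.
NE contributions = (1, 5, 1); G = 7.
u_1 = α_1·G − ½·(g_1)² = 1·7 − ½·1² = 6.5.

6.5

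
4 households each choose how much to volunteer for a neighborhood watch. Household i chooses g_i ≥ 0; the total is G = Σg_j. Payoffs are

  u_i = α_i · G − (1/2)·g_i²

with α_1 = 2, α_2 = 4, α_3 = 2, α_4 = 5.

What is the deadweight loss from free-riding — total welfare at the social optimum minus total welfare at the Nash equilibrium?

193.5

Household i's FOC: ∂u_i/∂g_i = α_i − g_i = 0, so g_i* = α_i.
NE contributions = (2, 4, 2, 5); G = 13.
W^NE = (Σα)·G − ½Σα_i² = 13² − ½·49 = 144.5.
Planner sets g_i = Σα_j = 13 for every i, so G^SO = 4·13 = 52.
W^SO = (Σα)·G^SO − ½·4·(Σα)² = (4/2)·13² = 338.
Deadweight loss = W^SO − W^NE = 193.5.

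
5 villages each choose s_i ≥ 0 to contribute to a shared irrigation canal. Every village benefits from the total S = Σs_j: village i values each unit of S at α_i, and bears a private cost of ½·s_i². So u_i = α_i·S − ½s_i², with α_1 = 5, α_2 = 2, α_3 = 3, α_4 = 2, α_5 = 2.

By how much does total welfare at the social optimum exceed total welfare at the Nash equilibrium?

317

Village i's FOC: ∂u_i/∂s_i = α_i − s_i = 0, so s_i* = α_i.
NE contributions = (5, 2, 3, 2, 2); S = 14.
W^NE = (Σα)·S − ½Σα_i² = 14² − ½·46 = 173.
Planner sets s_i = Σα_j = 14 for every i, so S^SO = 5·14 = 70.
W^SO = (Σα)·S^SO − ½·5·(Σα)² = (5/2)·14² = 490.
Deadweight loss = W^SO − W^NE = 317.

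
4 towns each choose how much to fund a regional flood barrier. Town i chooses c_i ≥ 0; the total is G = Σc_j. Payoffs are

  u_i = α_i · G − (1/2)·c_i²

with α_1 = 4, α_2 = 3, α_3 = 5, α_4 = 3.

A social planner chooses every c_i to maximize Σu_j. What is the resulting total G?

Planner FOC: ∂(Σu_j)/∂c_i = (Σα_j) − c_i = 0, so c_i^SO = Σα_j = 15 for every i; G^SO = 60.

60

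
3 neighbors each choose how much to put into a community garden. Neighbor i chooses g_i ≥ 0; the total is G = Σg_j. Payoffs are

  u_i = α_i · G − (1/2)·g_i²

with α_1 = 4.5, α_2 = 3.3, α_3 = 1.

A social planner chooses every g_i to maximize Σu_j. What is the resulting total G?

26.4

Planner FOC: ∂(Σu_j)/∂g_i = (Σα_j) − g_i = 0, so g_i^SO = Σα_j = 8.8 for every i; G^SO = 26.4.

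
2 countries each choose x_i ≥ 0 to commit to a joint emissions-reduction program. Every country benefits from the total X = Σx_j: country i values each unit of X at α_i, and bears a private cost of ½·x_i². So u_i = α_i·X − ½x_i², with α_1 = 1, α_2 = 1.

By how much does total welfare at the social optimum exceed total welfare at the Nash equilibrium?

1

Country i's FOC: ∂u_i/∂x_i = α_i − x_i = 0, so x_i* = α_i.
NE contributions = (1, 1); X = 2.
W^NE = (Σα)·X − ½Σα_i² = 2² − ½·2 = 3.
Planner sets x_i = Σα_j = 2 for every i, so X^SO = 2·2 = 4.
W^SO = (Σα)·X^SO − ½·2·(Σα)² = (2/2)·2² = 4.
Deadweight loss = W^SO − W^NE = 1.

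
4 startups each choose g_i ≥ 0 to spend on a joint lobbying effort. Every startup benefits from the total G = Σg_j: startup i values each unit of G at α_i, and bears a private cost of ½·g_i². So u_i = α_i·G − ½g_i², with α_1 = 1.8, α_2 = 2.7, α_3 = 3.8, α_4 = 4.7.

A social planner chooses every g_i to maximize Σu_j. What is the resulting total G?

52

Planner FOC: ∂(Σu_j)/∂g_i = (Σα_j) − g_i = 0, so g_i^SO = Σα_j = 13 for every i; G^SO = 52.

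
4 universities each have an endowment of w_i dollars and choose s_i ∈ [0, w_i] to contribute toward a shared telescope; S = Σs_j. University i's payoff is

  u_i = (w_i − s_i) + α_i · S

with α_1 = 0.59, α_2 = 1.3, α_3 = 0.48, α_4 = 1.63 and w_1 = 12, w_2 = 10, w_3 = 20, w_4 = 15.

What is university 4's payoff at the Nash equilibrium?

40.75

∂u_i/∂s_i = α_i − 1, so university i contributes w_i if α_i > 1, else 0.
α_i > 1 for i ∈ {2, 4}; NE contributions (0, 10, 0, 15), S = 25.
u_4 = (15 − 15) + 1.63·25 = 40.75.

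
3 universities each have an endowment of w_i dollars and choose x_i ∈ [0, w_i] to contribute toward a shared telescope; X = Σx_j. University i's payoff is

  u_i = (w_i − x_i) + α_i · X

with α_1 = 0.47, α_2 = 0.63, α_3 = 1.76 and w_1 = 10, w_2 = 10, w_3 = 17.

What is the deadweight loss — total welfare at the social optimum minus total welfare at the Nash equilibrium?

∂u_i/∂x_i = α_i − 1, so university i contributes w_i if α_i > 1, else 0.
α_i > 1 for i ∈ {3}; NE contributions (0, 0, 17), X = 17.
W^NE = Σw_i − X^NE + (Σα_i)·X^NE = 37 + 1.86·17 = 68.62.
Planner: ∂(Σu_j)/∂x_i = Σα_j − 1 = 1.86 > 0, so everyone contributes w_i; X^SO = 37, W^SO = 37 + 1.86·37 = 105.82.
Deadweight loss = 37.2.

37.2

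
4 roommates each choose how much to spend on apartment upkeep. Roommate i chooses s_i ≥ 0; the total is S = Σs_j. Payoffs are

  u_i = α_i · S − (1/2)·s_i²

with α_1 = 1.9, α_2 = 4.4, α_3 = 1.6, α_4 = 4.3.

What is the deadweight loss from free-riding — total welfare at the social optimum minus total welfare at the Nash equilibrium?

170.85

Roommate i's FOC: ∂u_i/∂s_i = α_i − s_i = 0, so s_i* = α_i.
NE contributions = (1.9, 4.4, 1.6, 4.3); S = 12.2.
W^NE = (Σα)·S − ½Σα_i² = 12.2² − ½·44.02 = 126.83.
Planner sets s_i = Σα_j = 12.2 for every i, so S^SO = 4·12.2 = 48.8.
W^SO = (Σα)·S^SO − ½·4·(Σα)² = (4/2)·12.2² = 297.68.
Deadweight loss = W^SO − W^NE = 170.85.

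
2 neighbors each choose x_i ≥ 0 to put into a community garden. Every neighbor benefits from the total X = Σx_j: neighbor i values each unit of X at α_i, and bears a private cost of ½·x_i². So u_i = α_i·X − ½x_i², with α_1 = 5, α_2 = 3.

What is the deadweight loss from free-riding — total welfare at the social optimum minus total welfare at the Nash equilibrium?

17

Neighbor i's FOC: ∂u_i/∂x_i = α_i − x_i = 0, so x_i* = α_i.
NE contributions = (5, 3); X = 8.
W^NE = (Σα)·X − ½Σα_i² = 8² − ½·34 = 47.
Planner sets x_i = Σα_j = 8 for every i, so X^SO = 2·8 = 16.
W^SO = (Σα)·X^SO − ½·2·(Σα)² = (2/2)·8² = 64.
Deadweight loss = W^SO − W^NE = 17.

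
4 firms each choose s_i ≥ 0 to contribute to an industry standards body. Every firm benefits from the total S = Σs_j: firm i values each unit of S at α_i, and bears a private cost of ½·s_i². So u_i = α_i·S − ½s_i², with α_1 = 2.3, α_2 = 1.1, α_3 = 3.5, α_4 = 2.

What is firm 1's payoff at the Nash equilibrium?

Firm i's FOC: ∂u_i/∂s_i = α_i − s_i = 0, so s_i* = α_i.
NE contributions = (2.3, 1.1, 3.5, 2); S = 8.9.
u_1 = α_1·S − ½·(s_1)² = 2.3·8.9 − ½·2.3² = 17.825.

17.825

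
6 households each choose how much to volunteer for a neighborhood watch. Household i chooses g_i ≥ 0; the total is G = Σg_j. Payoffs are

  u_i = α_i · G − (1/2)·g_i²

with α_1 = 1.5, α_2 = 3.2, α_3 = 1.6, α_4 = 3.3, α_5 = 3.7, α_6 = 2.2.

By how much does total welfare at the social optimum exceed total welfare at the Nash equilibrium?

502.735

Household i's FOC: ∂u_i/∂g_i = α_i − g_i = 0, so g_i* = α_i.
NE contributions = (1.5, 3.2, 1.6, 3.3, 3.7, 2.2); G = 15.5.
W^NE = (Σα)·G − ½Σα_i² = 15.5² − ½·44.47 = 218.015.
Planner sets g_i = Σα_j = 15.5 for every i, so G^SO = 6·15.5 = 93.
W^SO = (Σα)·G^SO − ½·6·(Σα)² = (6/2)·15.5² = 720.75.
Deadweight loss = W^SO − W^NE = 502.735.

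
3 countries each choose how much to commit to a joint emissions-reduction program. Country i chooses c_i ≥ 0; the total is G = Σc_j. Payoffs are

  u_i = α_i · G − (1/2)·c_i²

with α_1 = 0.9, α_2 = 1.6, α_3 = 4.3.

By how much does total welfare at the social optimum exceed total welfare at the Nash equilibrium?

Country i's FOC: ∂u_i/∂c_i = α_i − c_i = 0, so c_i* = α_i.
NE contributions = (0.9, 1.6, 4.3); G = 6.8.
W^NE = (Σα)·G − ½Σα_i² = 6.8² − ½·21.86 = 35.31.
Planner sets c_i = Σα_j = 6.8 for every i, so G^SO = 3·6.8 = 20.4.
W^SO = (Σα)·G^SO − ½·3·(Σα)² = (3/2)·6.8² = 69.36.
Deadweight loss = W^SO − W^NE = 34.05.

34.05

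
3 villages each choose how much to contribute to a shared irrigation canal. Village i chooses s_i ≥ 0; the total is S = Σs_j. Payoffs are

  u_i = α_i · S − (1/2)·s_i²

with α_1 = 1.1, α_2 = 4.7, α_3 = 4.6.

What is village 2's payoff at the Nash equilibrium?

Village i's FOC: ∂u_i/∂s_i = α_i − s_i = 0, so s_i* = α_i.
NE contributions = (1.1, 4.7, 4.6); S = 10.4.
u_2 = α_2·S − ½·(s_2)² = 4.7·10.4 − ½·4.7² = 37.835.

37.835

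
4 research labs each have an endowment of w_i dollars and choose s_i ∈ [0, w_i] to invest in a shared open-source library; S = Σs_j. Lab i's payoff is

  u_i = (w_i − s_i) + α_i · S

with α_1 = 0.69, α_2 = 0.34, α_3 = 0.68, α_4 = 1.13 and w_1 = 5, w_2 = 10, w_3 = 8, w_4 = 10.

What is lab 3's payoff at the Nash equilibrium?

14.8

∂u_i/∂s_i = α_i − 1, so lab i contributes w_i if α_i > 1, else 0.
α_i > 1 for i ∈ {4}; NE contributions (0, 0, 0, 10), S = 10.
u_3 = (8 − 0) + 0.68·10 = 14.8.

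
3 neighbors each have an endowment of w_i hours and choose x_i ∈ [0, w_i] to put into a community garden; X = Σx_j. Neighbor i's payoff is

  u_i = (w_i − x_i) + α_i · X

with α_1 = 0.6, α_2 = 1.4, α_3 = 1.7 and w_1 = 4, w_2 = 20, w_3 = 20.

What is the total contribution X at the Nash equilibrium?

40

∂u_i/∂x_i = α_i − 1, so neighbor i contributes w_i if α_i > 1, else 0.
α_i > 1 for i ∈ {2, 3}; NE contributions (0, 20, 20), X = 40.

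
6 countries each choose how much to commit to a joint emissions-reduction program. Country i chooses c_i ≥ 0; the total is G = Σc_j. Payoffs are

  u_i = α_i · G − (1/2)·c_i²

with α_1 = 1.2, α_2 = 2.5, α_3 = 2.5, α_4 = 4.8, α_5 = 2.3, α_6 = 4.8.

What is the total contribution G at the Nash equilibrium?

Country i's FOC: ∂u_i/∂c_i = α_i − c_i = 0, so c_i* = α_i.
NE contributions = (1.2, 2.5, 2.5, 4.8, 2.3, 4.8); G = 18.1.

18.1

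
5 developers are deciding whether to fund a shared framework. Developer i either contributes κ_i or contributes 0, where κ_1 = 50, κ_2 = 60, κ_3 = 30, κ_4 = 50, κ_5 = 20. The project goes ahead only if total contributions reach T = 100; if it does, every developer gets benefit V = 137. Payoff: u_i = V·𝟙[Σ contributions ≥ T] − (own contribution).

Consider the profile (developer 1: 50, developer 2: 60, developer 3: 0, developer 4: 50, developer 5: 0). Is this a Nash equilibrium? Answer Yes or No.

Total = 160 ≥ 100: provided.
Developer 1 (pledges 50, payoff 87): dropping to 0 → total 110, payoff 137. Profitable deviation.

No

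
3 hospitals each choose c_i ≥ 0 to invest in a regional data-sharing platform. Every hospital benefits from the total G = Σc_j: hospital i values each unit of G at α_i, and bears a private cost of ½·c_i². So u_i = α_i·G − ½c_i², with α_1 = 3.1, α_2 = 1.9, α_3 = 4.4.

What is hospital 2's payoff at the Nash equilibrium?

16.055

Hospital i's FOC: ∂u_i/∂c_i = α_i − c_i = 0, so c_i* = α_i.
NE contributions = (3.1, 1.9, 4.4); G = 9.4.
u_2 = α_2·G − ½·(c_2)² = 1.9·9.4 − ½·1.9² = 16.055.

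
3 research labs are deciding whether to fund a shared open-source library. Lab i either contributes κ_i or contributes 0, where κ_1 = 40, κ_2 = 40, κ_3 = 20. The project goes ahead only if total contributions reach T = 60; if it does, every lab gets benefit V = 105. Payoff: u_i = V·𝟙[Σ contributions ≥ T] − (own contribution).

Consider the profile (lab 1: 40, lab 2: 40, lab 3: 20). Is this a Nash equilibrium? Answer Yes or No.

No

Total = 100 ≥ 60: provided.
Lab 1 (pledges 40, payoff 65): dropping to 0 → total 60, payoff 105. Profitable deviation.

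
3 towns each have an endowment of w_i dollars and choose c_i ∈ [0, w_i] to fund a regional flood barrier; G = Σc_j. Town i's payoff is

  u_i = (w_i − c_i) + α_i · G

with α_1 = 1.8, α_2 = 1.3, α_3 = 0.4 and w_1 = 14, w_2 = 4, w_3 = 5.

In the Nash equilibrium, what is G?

18

∂u_i/∂c_i = α_i − 1, so town i contributes w_i if α_i > 1, else 0.
α_i > 1 for i ∈ {1, 2}; NE contributions (14, 4, 0), G = 18.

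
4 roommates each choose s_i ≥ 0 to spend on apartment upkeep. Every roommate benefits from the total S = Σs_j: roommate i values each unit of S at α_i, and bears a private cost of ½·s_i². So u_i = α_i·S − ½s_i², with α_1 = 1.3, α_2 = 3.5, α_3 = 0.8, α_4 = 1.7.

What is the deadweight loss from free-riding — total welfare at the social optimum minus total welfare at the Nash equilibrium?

62.025

Roommate i's FOC: ∂u_i/∂s_i = α_i − s_i = 0, so s_i* = α_i.
NE contributions = (1.3, 3.5, 0.8, 1.7); S = 7.3.
W^NE = (Σα)·S − ½Σα_i² = 7.3² − ½·17.47 = 44.555.
Planner sets s_i = Σα_j = 7.3 for every i, so S^SO = 4·7.3 = 29.2.
W^SO = (Σα)·S^SO − ½·4·(Σα)² = (4/2)·7.3² = 106.58.
Deadweight loss = W^SO − W^NE = 62.025.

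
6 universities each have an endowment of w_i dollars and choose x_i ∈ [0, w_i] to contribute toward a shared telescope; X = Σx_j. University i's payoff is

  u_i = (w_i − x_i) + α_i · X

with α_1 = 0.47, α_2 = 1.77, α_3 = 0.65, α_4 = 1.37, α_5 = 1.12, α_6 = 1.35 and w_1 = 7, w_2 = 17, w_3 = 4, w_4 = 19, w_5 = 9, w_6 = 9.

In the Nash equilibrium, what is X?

∂u_i/∂x_i = α_i − 1, so university i contributes w_i if α_i > 1, else 0.
α_i > 1 for i ∈ {2, 4, 5, 6}; NE contributions (0, 17, 0, 19, 9, 9), X = 54.

54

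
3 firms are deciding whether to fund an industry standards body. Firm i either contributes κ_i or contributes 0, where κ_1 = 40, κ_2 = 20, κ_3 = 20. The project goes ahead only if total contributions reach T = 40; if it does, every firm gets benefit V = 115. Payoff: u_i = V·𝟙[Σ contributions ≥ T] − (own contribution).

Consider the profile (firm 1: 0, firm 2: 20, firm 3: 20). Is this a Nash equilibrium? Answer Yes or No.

Yes

Total = 40 ≥ 40: provided.
Firm 1 (pledges 0, payoff 115): pledging 40 → total 80, payoff 75. No gain.
Firm 2 (pledges 20, payoff 95): dropping to 0 → total 20, payoff 0. No gain.
Firm 3 (pledges 20, payoff 95): dropping to 0 → total 20, payoff 0. No gain.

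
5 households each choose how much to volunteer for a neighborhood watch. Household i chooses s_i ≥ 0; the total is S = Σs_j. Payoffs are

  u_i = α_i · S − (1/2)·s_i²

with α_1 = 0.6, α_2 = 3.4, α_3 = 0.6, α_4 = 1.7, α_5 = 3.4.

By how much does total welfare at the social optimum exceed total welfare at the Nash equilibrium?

154.5

Household i's FOC: ∂u_i/∂s_i = α_i − s_i = 0, so s_i* = α_i.
NE contributions = (0.6, 3.4, 0.6, 1.7, 3.4); S = 9.7.
W^NE = (Σα)·S − ½Σα_i² = 9.7² − ½·26.73 = 80.725.
Planner sets s_i = Σα_j = 9.7 for every i, so S^SO = 5·9.7 = 48.5.
W^SO = (Σα)·S^SO − ½·5·(Σα)² = (5/2)·9.7² = 235.225.
Deadweight loss = W^SO − W^NE = 154.5.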